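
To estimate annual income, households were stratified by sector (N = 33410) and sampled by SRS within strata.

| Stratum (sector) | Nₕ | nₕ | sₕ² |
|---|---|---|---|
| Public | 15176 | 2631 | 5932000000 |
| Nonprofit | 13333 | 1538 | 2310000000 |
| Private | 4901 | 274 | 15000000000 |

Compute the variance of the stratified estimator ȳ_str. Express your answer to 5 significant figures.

1.7083 × 10^6

Var(ȳ_str) = Σₕ Wₕ²(1 − fₕ)sₕ²/nₕ with Wₕ = Nₕ/N, N = 33410.
Public: Wₕ = 0.45423526; term = 0.45423526²·(1 − 0.17336584)·5932000000/2631 = 384552.22.
Nonprofit: Wₕ = 0.39907213; term = 0.39907213²·(1 − 0.11535288)·2310000000/1538 = 211606.26.
Private: Wₕ = 0.14669261; term = 0.14669261²·(1 − 0.05590696)·15000000000/274 = 1.112172 × 10^6.
Sum = 1.7083305 × 10^6.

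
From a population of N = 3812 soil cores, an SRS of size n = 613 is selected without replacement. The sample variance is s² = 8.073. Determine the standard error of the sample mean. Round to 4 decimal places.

0.1051

Under SRS without replacement, Var(ȳ) = (1 − f)·s²/n with f = n/N = 613/3812 = 0.16080797.
Var(ȳ) = (1 − 0.16080797)·8.073/613 = 0.83919203·0.013169657 = 0.011051871.
SE(ȳ) = √(0.011051871) = 0.1051.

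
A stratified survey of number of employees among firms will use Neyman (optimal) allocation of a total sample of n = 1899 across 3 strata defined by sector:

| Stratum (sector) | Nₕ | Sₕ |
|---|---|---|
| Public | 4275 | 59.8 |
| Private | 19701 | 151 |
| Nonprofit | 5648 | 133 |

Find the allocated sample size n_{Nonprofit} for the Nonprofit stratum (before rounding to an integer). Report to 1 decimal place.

358.3

Neyman allocation: nₕ = n·NₕSₕ / Σⱼ NⱼSⱼ.
Σ NⱼSⱼ = 4275·59.8 + 19701·151 + 5648·133 = 3.98168 × 10^6.
n_{Nonprofit} = 1899·5648·133 / (3.98168 × 10^6) = 358.3.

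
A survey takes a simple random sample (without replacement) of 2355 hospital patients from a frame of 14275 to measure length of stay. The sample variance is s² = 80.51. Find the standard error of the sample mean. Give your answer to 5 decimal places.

Under SRS without replacement, Var(ȳ) = (1 − f)·s²/n with f = n/N = 2355/14275 = 0.16497373.
Var(ȳ) = (1 − 0.16497373)·80.51/2355 = 0.83502627·0.034186837 = 0.028546907.
SE(ȳ) = √(0.028546907) = 0.16896.

0.16896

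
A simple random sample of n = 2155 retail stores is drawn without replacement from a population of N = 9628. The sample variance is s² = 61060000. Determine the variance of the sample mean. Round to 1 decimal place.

21992.2

Under SRS without replacement, Var(ȳ) = (1 − f)·s²/n with f = n/N = 2155/9628 = 0.22382634.
Var(ȳ) = (1 − 0.22382634)·61060000/2155 = 0.77617366·28334.107 = 21992.187.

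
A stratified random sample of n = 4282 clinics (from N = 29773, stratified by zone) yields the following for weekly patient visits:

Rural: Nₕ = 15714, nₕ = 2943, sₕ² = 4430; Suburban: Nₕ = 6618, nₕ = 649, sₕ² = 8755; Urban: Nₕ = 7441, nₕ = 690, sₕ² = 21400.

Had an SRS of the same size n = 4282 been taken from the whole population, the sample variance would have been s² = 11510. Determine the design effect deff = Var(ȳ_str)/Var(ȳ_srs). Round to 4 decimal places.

1.1730

Var(ȳ_str) = Σ Wₕ²(1−fₕ)sₕ²/nₕ with Wₕ = Nₕ/29773:
  Rural: (15714/29773)²·(1−2943/15714)·4430/2943 = 0.34078457
  Suburban: (6618/29773)²·(1−649/6618)·8755/649 = 0.60116626
  Urban: (7441/29773)²·(1−690/7441)·21400/690 = 1.7575954
  → Var(ȳ_str) = 2.6995462.
Var(ȳ_srs) = (1 − 4282/29773)·11510/4282 = 2.3014044.
deff = 2.6995462 / 2.3014044 = 1.1730.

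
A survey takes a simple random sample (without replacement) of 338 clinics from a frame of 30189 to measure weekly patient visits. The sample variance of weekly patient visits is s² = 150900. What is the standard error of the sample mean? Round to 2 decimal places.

21.01

Under SRS without replacement, Var(ȳ) = (1 − f)·s²/n with f = n/N = 338/30189 = 0.01119613.
Var(ȳ) = (1 − 0.01119613)·150900/338 = 0.98880387·446.4497 = 441.45119.
SE(ȳ) = √(441.45119) = 21.01.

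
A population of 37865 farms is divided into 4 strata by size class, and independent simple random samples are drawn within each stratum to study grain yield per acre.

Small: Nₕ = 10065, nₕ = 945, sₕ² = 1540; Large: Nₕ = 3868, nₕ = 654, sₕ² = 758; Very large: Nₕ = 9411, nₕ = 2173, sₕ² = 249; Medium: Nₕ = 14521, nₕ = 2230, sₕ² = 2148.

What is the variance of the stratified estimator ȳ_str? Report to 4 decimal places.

Var(ȳ_str) = Σₕ Wₕ²(1 − fₕ)sₕ²/nₕ with Wₕ = Nₕ/N, N = 37865.
Small: Wₕ = 0.26581276; term = 0.26581276²·(1 − 0.09388972)·1540/945 = 0.10433298.
Large: Wₕ = 0.10215238; term = 0.10215238²·(1 − 0.16907963)·758/654 = 0.010049579.
Very large: Wₕ = 0.24854087; term = 0.24854087²·(1 − 0.23090001)·249/2173 = 0.0054439992.
Medium: Wₕ = 0.38349399; term = 0.38349399²·(1 − 0.15357069)·2148/2230 = 0.11990498.
Sum = 0.23973154.

0.2397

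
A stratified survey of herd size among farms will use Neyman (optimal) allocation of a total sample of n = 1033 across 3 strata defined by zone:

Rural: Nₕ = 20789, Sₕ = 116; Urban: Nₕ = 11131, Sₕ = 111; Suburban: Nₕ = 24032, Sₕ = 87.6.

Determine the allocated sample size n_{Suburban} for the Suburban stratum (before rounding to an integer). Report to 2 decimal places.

378.06

Neyman allocation: nₕ = n·NₕSₕ / Σⱼ NⱼSⱼ.
Σ NⱼSⱼ = 20789·116 + 11131·111 + 24032·87.6 = 5.7522682 × 10^6.
n_{Suburban} = 1033·24032·87.6 / (5.7522682 × 10^6) = 378.06.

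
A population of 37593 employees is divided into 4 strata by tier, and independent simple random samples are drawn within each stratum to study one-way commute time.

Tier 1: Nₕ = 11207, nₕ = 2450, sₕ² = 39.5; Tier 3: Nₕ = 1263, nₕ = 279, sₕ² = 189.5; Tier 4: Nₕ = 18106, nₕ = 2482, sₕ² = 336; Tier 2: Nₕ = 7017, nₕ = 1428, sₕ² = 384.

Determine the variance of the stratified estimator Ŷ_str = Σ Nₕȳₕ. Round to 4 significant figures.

5.127 × 10^7

Var(Ŷ_str) = Σₕ Nₕ²(1 − fₕ)sₕ²/nₕ.
Tier 1: 11207²·(1 − 2450/11207)·39.5/2450 = 1.5822523 × 10^6.
Tier 3: 1263²·(1 − 279/1263)·189.5/279 = 844118.58.
Tier 4: 18106²·(1 − 2482/18106)·336/2482 = 3.8295897 × 10^7.
Tier 2: 7017²·(1 − 1428/7017)·384/1428 = 1.054602 × 10^7.
Sum = 5.1268288 × 10^7.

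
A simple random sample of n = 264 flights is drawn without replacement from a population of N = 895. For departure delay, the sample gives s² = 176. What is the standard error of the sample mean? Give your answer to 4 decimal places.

Under SRS without replacement, Var(ȳ) = (1 − f)·s²/n with f = n/N = 264/895 = 0.29497207.
Var(ȳ) = (1 − 0.29497207)·176/264 = 0.70502793·0.66666667 = 0.47001862.
SE(ȳ) = √(0.47001862) = 0.6856.

0.6856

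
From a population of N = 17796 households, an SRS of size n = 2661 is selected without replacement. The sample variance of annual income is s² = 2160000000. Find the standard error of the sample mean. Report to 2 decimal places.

830.87

Under SRS without replacement, Var(ȳ) = (1 − f)·s²/n with f = n/N = 2661/17796 = 0.14952798.
Var(ȳ) = (1 − 0.14952798)·2160000000/2661 = 0.85047202·811724.92 = 690349.33.
SE(ȳ) = √(690349.33) = 830.87.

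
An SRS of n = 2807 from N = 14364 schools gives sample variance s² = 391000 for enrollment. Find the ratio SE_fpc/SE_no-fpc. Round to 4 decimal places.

0.8970

f = n/N = 2807/14364 = 0.19541910.
SE_no-fpc = √(s²/n) = 11.802314; SE_fpc = √((1−f)s²/n) = 10.586491.
Ratio = √(1−f) = 0.89698433.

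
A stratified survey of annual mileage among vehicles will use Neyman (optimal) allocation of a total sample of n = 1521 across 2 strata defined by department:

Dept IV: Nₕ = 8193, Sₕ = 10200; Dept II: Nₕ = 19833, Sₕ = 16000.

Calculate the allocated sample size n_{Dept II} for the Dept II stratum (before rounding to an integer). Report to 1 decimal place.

Neyman allocation: nₕ = n·NₕSₕ / Σⱼ NⱼSⱼ.
Σ NⱼSⱼ = 8193·10200 + 19833·16000 = 4.008966 × 10^8.
n_{Dept II} = 1521·19833·16000 / (4.008966 × 10^8) = 1203.9.

1203.9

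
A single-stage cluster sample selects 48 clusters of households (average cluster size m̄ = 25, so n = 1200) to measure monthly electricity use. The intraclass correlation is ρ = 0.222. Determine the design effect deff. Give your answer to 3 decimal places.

deff = 1 + (25 − 1)·0.222 = 1 + 5.328 = 6.328.

6.328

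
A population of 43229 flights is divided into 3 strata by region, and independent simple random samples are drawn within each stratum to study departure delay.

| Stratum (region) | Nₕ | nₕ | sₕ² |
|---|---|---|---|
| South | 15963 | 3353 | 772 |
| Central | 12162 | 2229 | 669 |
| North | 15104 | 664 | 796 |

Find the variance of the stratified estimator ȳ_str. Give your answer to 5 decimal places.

Var(ȳ_str) = Σₕ Wₕ²(1 − fₕ)sₕ²/nₕ with Wₕ = Nₕ/N, N = 43229.
South: Wₕ = 0.36926600; term = 0.36926600²·(1 − 0.21004824)·772/3353 = 0.024800645.
Central: Wₕ = 0.28133892; term = 0.28133892²·(1 − 0.18327578)·669/2229 = 0.019402206.
North: Wₕ = 0.34939508; term = 0.34939508²·(1 − 0.04396186)·796/664 = 0.13991162.
Sum = 0.18411447.

0.18411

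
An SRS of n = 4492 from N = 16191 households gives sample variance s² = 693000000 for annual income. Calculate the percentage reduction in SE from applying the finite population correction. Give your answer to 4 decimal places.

14.9964

f = n/N = 4492/16191 = 0.27743808.
SE_no-fpc = √(s²/n) = 392.77763; SE_fpc = √((1−f)s²/n) = 333.87529.
Ratio = √(1−f) = 0.85003642. Reduction = 100·(1 − 0.85003642) = 14.9964%.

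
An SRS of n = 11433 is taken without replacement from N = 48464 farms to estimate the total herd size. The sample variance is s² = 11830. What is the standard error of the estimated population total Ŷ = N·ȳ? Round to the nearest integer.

Var(Ŷ) = N²·Var(ȳ) = N²·(1 − n/N)·s²/n.
f = 11433/48464 = 0.23590707; Var(ȳ) = 0.76409293·11830/11433 = 0.79062533.
Var(Ŷ) = 48464² · 0.79062533 = 1.8569886 × 10^9.
SE(Ŷ) = √(1.8569886 × 10^9) = 43093.

43093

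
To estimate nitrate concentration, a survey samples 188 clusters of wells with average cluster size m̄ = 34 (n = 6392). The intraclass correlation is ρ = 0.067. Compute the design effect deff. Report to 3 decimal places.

3.211

deff = 1 + (34 − 1)·0.067 = 1 + 2.211 = 3.211.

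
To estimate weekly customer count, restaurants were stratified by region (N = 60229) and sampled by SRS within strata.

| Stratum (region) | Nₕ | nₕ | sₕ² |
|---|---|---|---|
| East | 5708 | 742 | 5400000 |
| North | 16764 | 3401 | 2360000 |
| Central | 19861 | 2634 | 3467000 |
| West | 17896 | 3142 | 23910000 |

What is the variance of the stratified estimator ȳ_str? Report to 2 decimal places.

777.76

Var(ȳ_str) = Σₕ Wₕ²(1 − fₕ)sₕ²/nₕ with Wₕ = Nₕ/N, N = 60229.
East: Wₕ = 0.09477162; term = 0.09477162²·(1 − 0.12999299)·5400000/742 = 56.868167.
North: Wₕ = 0.27833768; term = 0.27833768²·(1 − 0.20287521)·2360000/3401 = 42.852453.
Central: Wₕ = 0.32975809; term = 0.32975809²·(1 − 0.13262172)·3467000/2634 = 124.14737.
West: Wₕ = 0.29713261; term = 0.29713261²·(1 − 0.17556996)·23910000/3142 = 553.8955.
Sum = 777.76349.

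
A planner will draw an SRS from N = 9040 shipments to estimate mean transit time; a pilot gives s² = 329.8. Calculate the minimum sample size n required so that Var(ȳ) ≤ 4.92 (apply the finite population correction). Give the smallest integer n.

Without fpc, n₀ = s²/D = 329.8/4.92 = 67.0325.
With fpc, (1 − n/N)·s²/n ≤ D requires n ≥ n₀/(1 + n₀/N) = 67.0325/(1 + 67.0325/9040) = 66.5391.
Rounding up, n = 67.

67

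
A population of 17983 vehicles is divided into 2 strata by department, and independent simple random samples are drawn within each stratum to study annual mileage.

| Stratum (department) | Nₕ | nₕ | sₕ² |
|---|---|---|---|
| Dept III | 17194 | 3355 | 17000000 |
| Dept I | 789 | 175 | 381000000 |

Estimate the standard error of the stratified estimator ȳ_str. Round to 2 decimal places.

Var(ȳ_str) = Σₕ Wₕ²(1 − fₕ)sₕ²/nₕ with Wₕ = Nₕ/N, N = 17983.
Dept III: Wₕ = 0.95612523; term = 0.95612523²·(1 − 0.19512621)·17000000/3355 = 3728.3248.
Dept I: Wₕ = 0.04387477; term = 0.04387477²·(1 − 0.22179975)·381000000/175 = 3261.4296.
Sum = 6989.7544.
SE = √(6989.7544) = 83.60.

83.60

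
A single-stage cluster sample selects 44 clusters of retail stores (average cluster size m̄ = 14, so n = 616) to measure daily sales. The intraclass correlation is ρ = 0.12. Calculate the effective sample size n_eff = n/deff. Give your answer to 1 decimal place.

240.6

deff = 1 + (14 − 1)·0.12 = 1 + 1.56 = 2.56.
n_eff = 616 / 2.56 = 240.6.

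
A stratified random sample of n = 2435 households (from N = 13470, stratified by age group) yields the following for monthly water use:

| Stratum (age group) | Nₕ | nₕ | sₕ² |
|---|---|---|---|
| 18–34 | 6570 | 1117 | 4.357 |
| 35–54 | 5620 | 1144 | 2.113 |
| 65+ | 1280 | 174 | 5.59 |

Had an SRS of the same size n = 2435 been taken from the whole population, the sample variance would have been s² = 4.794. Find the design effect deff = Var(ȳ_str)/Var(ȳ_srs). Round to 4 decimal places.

Var(ȳ_str) = Σ Wₕ²(1−fₕ)sₕ²/nₕ with Wₕ = Nₕ/13470:
  18–34: (6570/13470)²·(1−1117/6570)·4.357/1117 = 7.7019388 × 10^-4
  35–54: (5620/13470)²·(1−1144/5620)·2.113/1144 = 2.5607352 × 10^-4
  65+: (1280/13470)²·(1−174/1280)·5.59/174 = 2.5066429 × 10^-4
  → Var(ȳ_str) = 0.0012769317.
Var(ȳ_srs) = (1 − 2435/13470)·4.794/2435 = 0.0016128865.
deff = 0.0012769317 / 0.0016128865 = 0.7917.

0.7917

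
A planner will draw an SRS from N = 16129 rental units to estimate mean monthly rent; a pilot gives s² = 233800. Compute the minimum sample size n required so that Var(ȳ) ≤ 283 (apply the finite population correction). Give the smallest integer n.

786

Without fpc, n₀ = s²/D = 233800/283 = 826.1484.
With fpc, (1 − n/N)·s²/n ≤ D requires n ≥ n₀/(1 + n₀/N) = 826.1484/(1 + 826.1484/16129) = 785.8939.
Rounding up, n = 786.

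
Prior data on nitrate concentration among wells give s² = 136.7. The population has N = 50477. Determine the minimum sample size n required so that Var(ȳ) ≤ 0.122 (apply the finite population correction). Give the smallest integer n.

Without fpc, n₀ = s²/D = 136.7/0.122 = 1120.4918.
With fpc, (1 − n/N)·s²/n ≤ D requires n ≥ n₀/(1 + n₀/N) = 1120.4918/(1 + 1120.4918/50477) = 1096.1592.
Rounding up, n = 1097.

1097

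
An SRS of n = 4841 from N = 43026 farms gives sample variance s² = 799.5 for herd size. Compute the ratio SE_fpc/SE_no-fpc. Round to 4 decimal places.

0.9421

f = n/N = 4841/43026 = 0.11251336.
SE_no-fpc = √(s²/n) = 0.40638876; SE_fpc = √((1−f)s²/n) = 0.38284467.
Ratio = √(1−f) = 0.94206509.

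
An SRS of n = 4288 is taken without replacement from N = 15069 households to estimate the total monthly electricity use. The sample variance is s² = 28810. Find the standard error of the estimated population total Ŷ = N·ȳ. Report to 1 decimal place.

33038.2

Var(Ŷ) = N²·Var(ȳ) = N²·(1 − n/N)·s²/n.
f = 4288/15069 = 0.28455770; Var(ȳ) = 0.71544230·28810/4288 = 4.8068779.
Var(Ŷ) = 15069² · 4.8068779 = 1.0915207 × 10^9.
SE(Ŷ) = √(1.0915207 × 10^9) = 33038.2.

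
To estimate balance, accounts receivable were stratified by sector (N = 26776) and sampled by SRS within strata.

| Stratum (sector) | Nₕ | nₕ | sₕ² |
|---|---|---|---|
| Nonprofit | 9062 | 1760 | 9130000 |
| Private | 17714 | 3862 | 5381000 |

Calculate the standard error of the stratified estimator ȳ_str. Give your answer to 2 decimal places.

Var(ȳ_str) = Σₕ Wₕ²(1 − fₕ)sₕ²/nₕ with Wₕ = Nₕ/N, N = 26776.
Nonprofit: Wₕ = 0.33843741; term = 0.33843741²·(1 − 0.19421761)·9130000/1760 = 478.77625.
Private: Wₕ = 0.66156259; term = 0.66156259²·(1 − 0.21801965)·5381000/3862 = 476.85731.
Sum = 955.63356.
SE = √(955.63356) = 30.91.

30.91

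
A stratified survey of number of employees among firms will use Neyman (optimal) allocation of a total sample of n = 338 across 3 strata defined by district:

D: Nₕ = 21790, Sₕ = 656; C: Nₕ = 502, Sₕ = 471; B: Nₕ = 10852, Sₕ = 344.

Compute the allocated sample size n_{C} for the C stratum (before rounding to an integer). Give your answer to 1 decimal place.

Neyman allocation: nₕ = n·NₕSₕ / Σⱼ NⱼSⱼ.
Σ NⱼSⱼ = 21790·656 + 502·471 + 10852·344 = 1.826377 × 10^7.
n_{C} = 338·502·471 / (1.826377 × 10^7) = 4.4.

4.4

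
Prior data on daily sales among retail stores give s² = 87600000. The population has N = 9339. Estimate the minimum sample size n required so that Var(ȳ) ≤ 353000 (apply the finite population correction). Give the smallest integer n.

Without fpc, n₀ = s²/D = 87600000/353000 = 248.1586.
With fpc, (1 − n/N)·s²/n ≤ D requires n ≥ n₀/(1 + n₀/N) = 248.1586/(1 + 248.1586/9339) = 241.7351.
Rounding up, n = 242.

242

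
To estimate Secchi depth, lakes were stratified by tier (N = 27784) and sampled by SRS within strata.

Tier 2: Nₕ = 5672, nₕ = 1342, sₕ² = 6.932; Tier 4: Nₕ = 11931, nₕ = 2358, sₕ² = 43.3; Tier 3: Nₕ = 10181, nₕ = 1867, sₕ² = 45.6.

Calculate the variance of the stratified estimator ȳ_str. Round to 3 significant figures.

0.00556

Var(ȳ_str) = Σₕ Wₕ²(1 − fₕ)sₕ²/nₕ with Wₕ = Nₕ/N, N = 27784.
Tier 2: Wₕ = 0.20414627; term = 0.20414627²·(1 − 0.23660085)·6.932/1342 = 1.6433899 × 10^-4.
Tier 4: Wₕ = 0.42941981; term = 0.42941981²·(1 − 0.19763641)·43.3/2358 = 0.0027169363.
Tier 3: Wₕ = 0.36643392; term = 0.36643392²·(1 − 0.18338081)·45.6/1867 = 0.0026781287.
Sum = 0.005559404.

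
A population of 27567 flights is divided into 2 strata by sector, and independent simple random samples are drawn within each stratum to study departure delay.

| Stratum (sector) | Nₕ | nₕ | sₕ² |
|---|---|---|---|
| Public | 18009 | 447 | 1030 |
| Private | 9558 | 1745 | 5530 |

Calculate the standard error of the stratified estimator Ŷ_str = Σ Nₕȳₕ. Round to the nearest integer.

Var(Ŷ_str) = Σₕ Nₕ²(1 − fₕ)sₕ²/nₕ.
Public: 18009²·(1 − 447/18009)·1030/447 = 7.2877468 × 10^8.
Private: 9558²·(1 − 1745/9558)·5530/1745 = 2.3665438 × 10^8.
Sum = 9.6542906 × 10^8.
SE = √(9.6542906 × 10^8) = 31071.

31071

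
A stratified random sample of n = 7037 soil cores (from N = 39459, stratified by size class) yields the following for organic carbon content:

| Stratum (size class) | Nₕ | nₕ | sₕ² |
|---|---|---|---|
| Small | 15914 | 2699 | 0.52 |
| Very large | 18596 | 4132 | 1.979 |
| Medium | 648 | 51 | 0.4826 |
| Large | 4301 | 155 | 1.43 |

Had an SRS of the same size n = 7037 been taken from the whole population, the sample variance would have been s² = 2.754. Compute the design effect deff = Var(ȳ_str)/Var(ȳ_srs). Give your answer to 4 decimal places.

0.6741

Var(ȳ_str) = Σ Wₕ²(1−fₕ)sₕ²/nₕ with Wₕ = Nₕ/39459:
  Small: (15914/39459)²·(1−2699/15914)·0.52/2699 = 2.6022848 × 10^-5
  Very large: (18596/39459)²·(1−4132/18596)·1.979/4132 = 8.2737288 × 10^-5
  Medium: (648/39459)²·(1−51/648)·0.4826/51 = 2.3511175 × 10^-6
  Large: (4301/39459)²·(1−155/4301)·1.43/155 = 1.0566008 × 10^-4
  → Var(ȳ_str) = 2.1677133 × 10^-4.
Var(ȳ_srs) = (1 − 7037/39459)·2.754/7037 = 3.2156599 × 10^-4.
deff = (2.1677133 × 10^-4) / (3.2156599 × 10^-4) = 0.6741.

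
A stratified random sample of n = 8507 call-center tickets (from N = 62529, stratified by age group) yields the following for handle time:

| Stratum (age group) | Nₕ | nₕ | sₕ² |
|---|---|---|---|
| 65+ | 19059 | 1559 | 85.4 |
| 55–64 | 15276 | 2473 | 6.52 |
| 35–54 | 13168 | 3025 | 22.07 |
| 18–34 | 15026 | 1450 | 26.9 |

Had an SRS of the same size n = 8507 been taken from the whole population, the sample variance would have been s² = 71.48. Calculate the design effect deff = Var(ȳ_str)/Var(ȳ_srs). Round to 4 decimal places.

Var(ȳ_str) = Σ Wₕ²(1−fₕ)sₕ²/nₕ with Wₕ = Nₕ/62529:
  65+: (19059/62529)²·(1−1559/19059)·85.4/1559 = 0.004672905
  55–64: (15276/62529)²·(1−2473/15276)·6.52/2473 = 1.318809 × 10^-4
  35–54: (13168/62529)²·(1−3025/13168)·22.07/3025 = 2.4922995 × 10^-4
  18–34: (15026/62529)²·(1−1450/15026)·26.9/1450 = 9.6791345 × 10^-4
  → Var(ȳ_str) = 0.0060219293.
Var(ȳ_srs) = (1 − 8507/62529)·71.48/8507 = 0.0072593425.
deff = 0.0060219293 / 0.0072593425 = 0.8295.

0.8295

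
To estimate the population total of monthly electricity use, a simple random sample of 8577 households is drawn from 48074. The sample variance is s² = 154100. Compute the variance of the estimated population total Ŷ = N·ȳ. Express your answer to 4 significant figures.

3.411 × 10^10

Var(Ŷ) = N²·Var(ȳ) = N²·(1 − n/N)·s²/n.
f = 8577/48074 = 0.17841245; Var(ȳ) = 0.82158755·154100/8577 = 14.76118.
Var(Ŷ) = 48074² · 14.76118 = 3.4114703 × 10^10.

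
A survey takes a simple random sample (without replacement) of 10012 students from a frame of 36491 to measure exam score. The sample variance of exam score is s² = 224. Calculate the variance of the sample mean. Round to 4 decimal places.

Under SRS without replacement, Var(ȳ) = (1 − f)·s²/n with f = n/N = 10012/36491 = 0.27436902.
Var(ȳ) = (1 − 0.27436902)·224/10012 = 0.72563098·0.022373152 = 0.016234652.

0.0162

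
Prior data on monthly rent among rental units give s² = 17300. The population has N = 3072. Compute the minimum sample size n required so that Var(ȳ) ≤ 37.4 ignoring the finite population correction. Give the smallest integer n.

463

Without fpc, n₀ = s²/D = 17300/37.4 = 462.5668.
Rounding up, n = 463.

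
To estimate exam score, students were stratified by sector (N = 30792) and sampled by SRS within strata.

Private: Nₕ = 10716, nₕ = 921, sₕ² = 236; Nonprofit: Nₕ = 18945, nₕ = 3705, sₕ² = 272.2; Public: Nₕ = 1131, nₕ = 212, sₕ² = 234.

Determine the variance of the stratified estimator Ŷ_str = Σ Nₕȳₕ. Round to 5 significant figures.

4.9255 × 10^7

Var(Ŷ_str) = Σₕ Nₕ²(1 − fₕ)sₕ²/nₕ.
Private: 10716²·(1 − 921/10716)·236/921 = 2.6896113 × 10^7.
Nonprofit: 18945²·(1 − 3705/18945)·272.2/3705 = 2.1211896 × 10^7.
Public: 1131²·(1 − 212/1131)·234/212 = 1.1472501 × 10^6.
Sum = 4.9255259 × 10^7.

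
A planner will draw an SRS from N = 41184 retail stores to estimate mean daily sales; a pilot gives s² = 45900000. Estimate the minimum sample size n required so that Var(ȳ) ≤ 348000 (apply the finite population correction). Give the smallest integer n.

132

Without fpc, n₀ = s²/D = 45900000/348000 = 131.8966.
With fpc, (1 − n/N)·s²/n ≤ D requires n ≥ n₀/(1 + n₀/N) = 131.8966/(1 + 131.8966/41184) = 131.4755.
Rounding up, n = 132.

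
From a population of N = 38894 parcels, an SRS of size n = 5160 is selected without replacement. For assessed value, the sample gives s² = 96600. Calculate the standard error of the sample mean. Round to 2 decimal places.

4.03

Under SRS without replacement, Var(ȳ) = (1 − f)·s²/n with f = n/N = 5160/38894 = 0.13266828.
Var(ȳ) = (1 − 0.13266828)·96600/5160 = 0.86733172·18.72093 = 16.237257.
SE(ȳ) = √(16.237257) = 4.03.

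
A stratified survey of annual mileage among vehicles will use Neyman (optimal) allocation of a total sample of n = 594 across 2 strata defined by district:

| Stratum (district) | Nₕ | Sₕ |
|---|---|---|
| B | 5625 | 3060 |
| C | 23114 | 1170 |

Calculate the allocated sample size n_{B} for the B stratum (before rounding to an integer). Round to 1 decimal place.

231.0

Neyman allocation: nₕ = n·NₕSₕ / Σⱼ NⱼSⱼ.
Σ NⱼSⱼ = 5625·3060 + 23114·1170 = 4.425588 × 10^7.
n_{B} = 594·5625·3060 / (4.425588 × 10^7) = 231.0.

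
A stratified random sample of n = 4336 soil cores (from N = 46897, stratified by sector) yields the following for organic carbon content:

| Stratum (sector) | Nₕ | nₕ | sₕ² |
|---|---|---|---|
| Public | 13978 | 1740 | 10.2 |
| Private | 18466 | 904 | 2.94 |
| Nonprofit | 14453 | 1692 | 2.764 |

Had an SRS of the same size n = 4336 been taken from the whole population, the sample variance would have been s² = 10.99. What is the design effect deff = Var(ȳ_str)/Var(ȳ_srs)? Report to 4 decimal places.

Var(ȳ_str) = Σ Wₕ²(1−fₕ)sₕ²/nₕ with Wₕ = Nₕ/46897:
  Public: (13978/46897)²·(1−1740/13978)·10.2/1740 = 4.5594902 × 10^-4
  Private: (18466/46897)²·(1−904/18466)·2.94/904 = 4.7955186 × 10^-4
  Nonprofit: (14453/46897)²·(1−1692/14453)·2.764/1692 = 1.3699044 × 10^-4
  → Var(ȳ_str) = 0.0010724913.
Var(ȳ_srs) = (1 − 4336/46897)·10.99/4336 = 0.0023002507.
deff = 0.0010724913 / 0.0023002507 = 0.4662.

0.4662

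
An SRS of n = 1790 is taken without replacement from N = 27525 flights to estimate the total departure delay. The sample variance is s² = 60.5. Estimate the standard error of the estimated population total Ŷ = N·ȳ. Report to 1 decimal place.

4893.0

Var(Ŷ) = N²·Var(ȳ) = N²·(1 − n/N)·s²/n.
f = 1790/27525 = 0.06503179; Var(ȳ) = 0.93496821·60.5/1790 = 0.031600881.
Var(Ŷ) = 27525² · 0.031600881 = 2.3941637 × 10^7.
SE(Ŷ) = √(2.3941637 × 10^7) = 4893.0.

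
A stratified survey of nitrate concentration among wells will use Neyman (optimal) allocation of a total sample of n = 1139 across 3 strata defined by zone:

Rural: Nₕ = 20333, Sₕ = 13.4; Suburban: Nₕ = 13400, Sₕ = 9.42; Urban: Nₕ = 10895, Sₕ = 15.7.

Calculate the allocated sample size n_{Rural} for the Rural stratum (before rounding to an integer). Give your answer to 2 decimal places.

Neyman allocation: nₕ = n·NₕSₕ / Σⱼ NⱼSⱼ.
Σ NⱼSⱼ = 20333·13.4 + 13400·9.42 + 10895·15.7 = 569741.7.
n_{Rural} = 1139·20333·13.4 / 569741.7 = 544.69.

544.69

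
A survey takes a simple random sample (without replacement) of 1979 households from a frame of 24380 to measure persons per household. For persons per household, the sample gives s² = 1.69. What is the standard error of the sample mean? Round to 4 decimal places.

Under SRS without replacement, Var(ȳ) = (1 − f)·s²/n with f = n/N = 1979/24380 = 0.08117309.
Var(ȳ) = (1 − 0.08117309)·1.69/1979 = 0.91882691·8.5396665 × 10^-4 = 7.8464754 × 10^-4.
SE(ȳ) = √(7.8464754 × 10^-4) = 0.0280.

0.0280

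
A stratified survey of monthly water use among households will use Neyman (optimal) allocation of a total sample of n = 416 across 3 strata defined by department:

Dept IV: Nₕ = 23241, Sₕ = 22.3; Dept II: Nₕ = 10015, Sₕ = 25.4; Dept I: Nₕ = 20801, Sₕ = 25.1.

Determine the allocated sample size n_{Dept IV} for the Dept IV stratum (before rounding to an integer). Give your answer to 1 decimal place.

Neyman allocation: nₕ = n·NₕSₕ / Σⱼ NⱼSⱼ.
Σ NⱼSⱼ = 23241·22.3 + 10015·25.4 + 20801·25.1 = 1.2947604 × 10^6.
n_{Dept IV} = 416·23241·22.3 / (1.2947604 × 10^6) = 166.5.

166.5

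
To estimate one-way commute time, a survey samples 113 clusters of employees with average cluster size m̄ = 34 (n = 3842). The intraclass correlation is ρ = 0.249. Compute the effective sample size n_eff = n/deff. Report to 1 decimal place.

deff = 1 + (34 − 1)·0.249 = 1 + 8.217 = 9.217.
n_eff = 3842 / 9.217 = 416.8.

416.8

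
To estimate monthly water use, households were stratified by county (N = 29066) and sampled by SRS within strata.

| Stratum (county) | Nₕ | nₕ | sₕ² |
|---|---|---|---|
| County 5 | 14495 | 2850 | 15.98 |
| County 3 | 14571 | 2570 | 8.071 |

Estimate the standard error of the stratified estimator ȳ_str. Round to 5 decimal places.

Var(ȳ_str) = Σₕ Wₕ²(1 − fₕ)sₕ²/nₕ with Wₕ = Nₕ/N, N = 29066.
County 5: Wₕ = 0.49869263; term = 0.49869263²·(1 − 0.19661952)·15.98/2850 = 0.0011202607.
County 3: Wₕ = 0.50130737; term = 0.50130737²·(1 − 0.17637774)·8.071/2570 = 6.5002563 × 10^-4.
Sum = 0.0017702863.
SE = √(0.0017702863) = 0.04207.

0.04207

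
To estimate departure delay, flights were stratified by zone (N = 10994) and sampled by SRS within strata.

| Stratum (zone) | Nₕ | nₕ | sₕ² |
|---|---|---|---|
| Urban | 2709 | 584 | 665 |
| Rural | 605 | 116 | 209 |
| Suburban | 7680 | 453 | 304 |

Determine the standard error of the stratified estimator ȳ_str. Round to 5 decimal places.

Var(ȳ_str) = Σₕ Wₕ²(1 − fₕ)sₕ²/nₕ with Wₕ = Nₕ/N, N = 10994.
Urban: Wₕ = 0.24640713; term = 0.24640713²·(1 − 0.21557770)·665/584 = 0.054233205.
Rural: Wₕ = 0.05503002; term = 0.05503002²·(1 − 0.19173554)·209/116 = 0.0044100251.
Suburban: Wₕ = 0.69856285; term = 0.69856285²·(1 − 0.05898437)·304/453 = 0.30816491.
Sum = 0.36680814.
SE = √(0.36680814) = 0.60565.

0.60565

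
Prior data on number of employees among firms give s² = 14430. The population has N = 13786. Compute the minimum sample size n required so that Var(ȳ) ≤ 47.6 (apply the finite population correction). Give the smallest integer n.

297

Without fpc, n₀ = s²/D = 14430/47.6 = 303.1513.
With fpc, (1 − n/N)·s²/n ≤ D requires n ≥ n₀/(1 + n₀/N) = 303.1513/(1 + 303.1513/13786) = 296.6285.
Rounding up, n = 297.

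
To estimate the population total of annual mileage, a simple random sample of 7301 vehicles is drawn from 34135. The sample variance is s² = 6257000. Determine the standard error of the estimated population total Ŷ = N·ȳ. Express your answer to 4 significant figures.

Var(Ŷ) = N²·Var(ȳ) = N²·(1 − n/N)·s²/n.
f = 7301/34135 = 0.21388604; Var(ȳ) = 0.78611396·6257000/7301 = 673.70429.
Var(Ŷ) = 34135² · 673.70429 = 7.8499904 × 10^11.
SE(Ŷ) = √(7.8499904 × 10^11) = 886000.

886000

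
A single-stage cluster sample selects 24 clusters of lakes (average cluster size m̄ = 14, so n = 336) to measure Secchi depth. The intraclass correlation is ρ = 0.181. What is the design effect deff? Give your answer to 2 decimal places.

deff = 1 + (14 − 1)·0.181 = 1 + 2.353 = 3.353.

3.35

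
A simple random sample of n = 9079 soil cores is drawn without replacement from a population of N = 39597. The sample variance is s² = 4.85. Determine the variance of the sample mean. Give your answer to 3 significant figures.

Under SRS without replacement, Var(ȳ) = (1 − f)·s²/n with f = n/N = 9079/39597 = 0.22928505.
Var(ȳ) = (1 − 0.22928505)·4.85/9079 = 0.77071495·5.341998 × 10^-4 = 4.1171578 × 10^-4.

4.12 × 10^-4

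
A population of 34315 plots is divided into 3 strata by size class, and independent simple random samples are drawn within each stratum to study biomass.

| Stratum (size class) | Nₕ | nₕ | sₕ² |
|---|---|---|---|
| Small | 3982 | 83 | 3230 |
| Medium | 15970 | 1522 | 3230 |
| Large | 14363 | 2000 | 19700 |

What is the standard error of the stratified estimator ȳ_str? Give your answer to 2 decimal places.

1.55

Var(ȳ_str) = Σₕ Wₕ²(1 − fₕ)sₕ²/nₕ with Wₕ = Nₕ/N, N = 34315.
Small: Wₕ = 0.11604255; term = 0.11604255²·(1 − 0.02084380)·3230/83 = 0.51311051.
Medium: Wₕ = 0.46539414; term = 0.46539414²·(1 − 0.09530369)·3230/1522 = 0.41584598.
Large: Wₕ = 0.41856331; term = 0.41856331²·(1 − 0.13924668)·19700/2000 = 1.4853789.
Sum = 2.4143354.
SE = √(2.4143354) = 1.55.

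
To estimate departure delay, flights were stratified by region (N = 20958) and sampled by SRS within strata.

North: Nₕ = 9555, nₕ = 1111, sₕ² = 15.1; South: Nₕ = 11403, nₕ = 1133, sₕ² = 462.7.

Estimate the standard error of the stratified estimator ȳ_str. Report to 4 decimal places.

0.3337

Var(ȳ_str) = Σₕ Wₕ²(1 − fₕ)sₕ²/nₕ with Wₕ = Nₕ/N, N = 20958.
North: Wₕ = 0.45591182; term = 0.45591182²·(1 − 0.11627420)·15.1/1111 = 0.0024965607.
South: Wₕ = 0.54408818; term = 0.54408818²·(1 − 0.09935982)·462.7/1133 = 0.10888285.
Sum = 0.11137941.
SE = √(0.11137941) = 0.3337.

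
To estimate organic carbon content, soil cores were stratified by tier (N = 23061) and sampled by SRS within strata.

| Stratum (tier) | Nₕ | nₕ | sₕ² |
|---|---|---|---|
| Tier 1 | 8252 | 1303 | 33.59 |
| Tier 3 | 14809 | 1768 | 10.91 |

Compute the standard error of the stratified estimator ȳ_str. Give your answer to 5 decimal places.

Var(ȳ_str) = Σₕ Wₕ²(1 − fₕ)sₕ²/nₕ with Wₕ = Nₕ/N, N = 23061.
Tier 1: Wₕ = 0.35783357; term = 0.35783357²·(1 − 0.15790111)·33.59/1303 = 0.0027796547.
Tier 3: Wₕ = 0.64216643; term = 0.64216643²·(1 − 0.11938686)·10.91/1768 = 0.0022409019.
Sum = 0.0050205566.
SE = √(0.0050205566) = 0.07086.

0.07086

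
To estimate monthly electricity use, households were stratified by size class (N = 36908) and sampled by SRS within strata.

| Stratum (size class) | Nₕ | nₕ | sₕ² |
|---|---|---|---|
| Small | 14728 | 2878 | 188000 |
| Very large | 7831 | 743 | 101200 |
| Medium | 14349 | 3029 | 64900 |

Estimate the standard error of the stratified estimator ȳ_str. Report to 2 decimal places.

4.06

Var(ȳ_str) = Σₕ Wₕ²(1 − fₕ)sₕ²/nₕ with Wₕ = Nₕ/N, N = 36908.
Small: Wₕ = 0.39904628; term = 0.39904628²·(1 − 0.19541010)·188000/2878 = 8.3692812.
Very large: Wₕ = 0.21217622; term = 0.21217622²·(1 − 0.09487933)·101200/743 = 5.5499824.
Medium: Wₕ = 0.38877750; term = 0.38877750²·(1 − 0.21109485)·64900/3029 = 2.5548915.
Sum = 16.474155.
SE = √(16.474155) = 4.06.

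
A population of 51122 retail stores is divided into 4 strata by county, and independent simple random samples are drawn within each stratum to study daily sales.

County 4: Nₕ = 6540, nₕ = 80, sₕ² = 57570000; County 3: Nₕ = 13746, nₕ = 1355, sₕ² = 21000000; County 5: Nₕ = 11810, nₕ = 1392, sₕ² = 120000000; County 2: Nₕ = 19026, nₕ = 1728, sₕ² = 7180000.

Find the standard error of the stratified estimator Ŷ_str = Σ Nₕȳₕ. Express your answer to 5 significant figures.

6.7095 × 10^6

Var(Ŷ_str) = Σₕ Nₕ²(1 − fₕ)sₕ²/nₕ.
County 4: 6540²·(1 − 80/6540)·57570000/80 = 3.0403005 × 10^13.
County 3: 13746²·(1 − 1355/13746)·21000000/1355 = 2.6397494 × 10^12.
County 5: 11810²·(1 − 1392/11810)·120000000/1392 = 1.0606602 × 10^13.
County 2: 19026²·(1 − 1728/19026)·7180000/1728 = 1.3674898 × 10^12.
Sum = 4.5016846 × 10^13.
SE = √(4.5016846 × 10^13) = 6.7095 × 10^6.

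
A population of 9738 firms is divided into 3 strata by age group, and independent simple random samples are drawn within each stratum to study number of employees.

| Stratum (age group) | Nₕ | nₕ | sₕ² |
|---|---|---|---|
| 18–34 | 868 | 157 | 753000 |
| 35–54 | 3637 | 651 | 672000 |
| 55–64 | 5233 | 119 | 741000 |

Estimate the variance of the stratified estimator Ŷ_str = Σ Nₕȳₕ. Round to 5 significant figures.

Var(Ŷ_str) = Σₕ Nₕ²(1 − fₕ)sₕ²/nₕ.
18–34: 868²·(1 − 157/868)·753000/157 = 2.9599519 × 10^9.
35–54: 3637²·(1 − 651/3637)·672000/651 = 1.1210407 × 10^10.
55–64: 5233²·(1 − 119/5233)·741000/119 = 1.6664132 × 10^11.
Sum = 1.8081168 × 10^11.

1.8081 × 10^11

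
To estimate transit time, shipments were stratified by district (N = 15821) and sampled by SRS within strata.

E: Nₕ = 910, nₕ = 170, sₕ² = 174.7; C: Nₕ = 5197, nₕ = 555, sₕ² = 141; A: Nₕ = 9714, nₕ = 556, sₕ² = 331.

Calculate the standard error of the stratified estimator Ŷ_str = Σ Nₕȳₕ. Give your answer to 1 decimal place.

7731.8

Var(Ŷ_str) = Σₕ Nₕ²(1 − fₕ)sₕ²/nₕ.
E: 910²·(1 − 170/910)·174.7/170 = 692017.53.
C: 5197²·(1 − 555/5197)·141/555 = 6.1289204 × 10^6.
A: 9714²·(1 − 556/9714)·331/556 = 5.2960483 × 10^7.
Sum = 5.9781421 × 10^7.
SE = √(5.9781421 × 10^7) = 7731.8.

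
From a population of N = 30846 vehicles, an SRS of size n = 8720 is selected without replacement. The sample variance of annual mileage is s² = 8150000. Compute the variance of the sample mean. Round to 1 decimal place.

Under SRS without replacement, Var(ȳ) = (1 − f)·s²/n with f = n/N = 8720/30846 = 0.28269468.
Var(ȳ) = (1 − 0.28269468)·8150000/8720 = 0.71730532·934.63303 = 670.41725.

670.4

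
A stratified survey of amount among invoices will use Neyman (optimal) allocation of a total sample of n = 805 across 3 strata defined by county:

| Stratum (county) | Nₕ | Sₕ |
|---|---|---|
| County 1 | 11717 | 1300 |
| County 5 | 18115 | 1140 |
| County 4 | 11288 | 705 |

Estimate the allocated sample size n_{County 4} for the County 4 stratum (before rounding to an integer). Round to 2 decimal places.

Neyman allocation: nₕ = n·NₕSₕ / Σⱼ NⱼSⱼ.
Σ NⱼSⱼ = 11717·1300 + 18115·1140 + 11288·705 = 4.384124 × 10^7.
n_{County 4} = 805·11288·705 / (4.384124 × 10^7) = 146.12.

146.12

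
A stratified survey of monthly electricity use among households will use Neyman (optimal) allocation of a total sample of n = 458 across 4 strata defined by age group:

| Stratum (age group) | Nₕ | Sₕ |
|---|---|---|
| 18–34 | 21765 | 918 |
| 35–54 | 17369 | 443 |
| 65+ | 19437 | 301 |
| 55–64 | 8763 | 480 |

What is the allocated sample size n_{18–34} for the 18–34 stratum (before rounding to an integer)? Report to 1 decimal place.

Neyman allocation: nₕ = n·NₕSₕ / Σⱼ NⱼSⱼ.
Σ NⱼSⱼ = 21765·918 + 17369·443 + 19437·301 + 8763·480 = 3.7731514 × 10^7.
n_{18–34} = 458·21765·918 / (3.7731514 × 10^7) = 242.5.

242.5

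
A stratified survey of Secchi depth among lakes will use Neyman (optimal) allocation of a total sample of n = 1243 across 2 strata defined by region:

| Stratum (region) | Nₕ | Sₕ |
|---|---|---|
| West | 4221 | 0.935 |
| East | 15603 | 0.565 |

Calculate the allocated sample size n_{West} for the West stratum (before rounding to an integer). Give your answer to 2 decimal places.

384.39

Neyman allocation: nₕ = n·NₕSₕ / Σⱼ NⱼSⱼ.
Σ NⱼSⱼ = 4221·0.935 + 15603·0.565 = 12762.33.
n_{West} = 1243·4221·0.935 / 12762.33 = 384.39.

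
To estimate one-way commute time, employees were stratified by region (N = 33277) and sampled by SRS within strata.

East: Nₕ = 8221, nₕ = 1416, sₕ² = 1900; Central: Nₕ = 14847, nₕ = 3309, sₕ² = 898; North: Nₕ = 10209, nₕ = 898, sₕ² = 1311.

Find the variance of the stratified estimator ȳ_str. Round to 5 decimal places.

Var(ȳ_str) = Σₕ Wₕ²(1 − fₕ)sₕ²/nₕ with Wₕ = Nₕ/N, N = 33277.
East: Wₕ = 0.24704751; term = 0.24704751²·(1 − 0.17224182)·1900/1416 = 0.067788308.
Central: Wₕ = 0.44616402; term = 0.44616402²·(1 − 0.22287331)·898/3309 = 0.041981744.
North: Wₕ = 0.30678847; term = 0.30678847²·(1 − 0.08796160)·1311/898 = 0.12531918.
Sum = 0.23508923.

0.23509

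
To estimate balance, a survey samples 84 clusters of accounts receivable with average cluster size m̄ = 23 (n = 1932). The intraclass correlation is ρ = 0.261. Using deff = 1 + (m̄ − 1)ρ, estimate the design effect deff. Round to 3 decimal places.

6.742

deff = 1 + (23 − 1)·0.261 = 1 + 5.742 = 6.742.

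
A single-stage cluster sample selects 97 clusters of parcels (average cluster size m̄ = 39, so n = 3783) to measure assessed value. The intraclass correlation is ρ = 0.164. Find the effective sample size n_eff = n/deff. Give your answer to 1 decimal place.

deff = 1 + (39 − 1)·0.164 = 1 + 6.232 = 7.232.
n_eff = 3783 / 7.232 = 523.1.

523.1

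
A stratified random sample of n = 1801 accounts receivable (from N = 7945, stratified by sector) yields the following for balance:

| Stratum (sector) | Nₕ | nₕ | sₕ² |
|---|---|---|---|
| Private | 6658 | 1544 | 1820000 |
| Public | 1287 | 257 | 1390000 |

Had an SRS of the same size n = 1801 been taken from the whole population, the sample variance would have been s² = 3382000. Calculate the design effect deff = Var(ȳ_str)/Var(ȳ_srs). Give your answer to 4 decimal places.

Var(ȳ_str) = Σ Wₕ²(1−fₕ)sₕ²/nₕ with Wₕ = Nₕ/7945:
  Private: (6658/7945)²·(1−1544/6658)·1820000/1544 = 635.82969
  Public: (1287/7945)²·(1−257/1287)·1390000/257 = 113.58203
  → Var(ȳ_str) = 749.41172.
Var(ȳ_srs) = (1 − 1801/7945)·3382000/1801 = 1452.1691.
deff = 749.41172 / 1452.1691 = 0.5161.

0.5161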